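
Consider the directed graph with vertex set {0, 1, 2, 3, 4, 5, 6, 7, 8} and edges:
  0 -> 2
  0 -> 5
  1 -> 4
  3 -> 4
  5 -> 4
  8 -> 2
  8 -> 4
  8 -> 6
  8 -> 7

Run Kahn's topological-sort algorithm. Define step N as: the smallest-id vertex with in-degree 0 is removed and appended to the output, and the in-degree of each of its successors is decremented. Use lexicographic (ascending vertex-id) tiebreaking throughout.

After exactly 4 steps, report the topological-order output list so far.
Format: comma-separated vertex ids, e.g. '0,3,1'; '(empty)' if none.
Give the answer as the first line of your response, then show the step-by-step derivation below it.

0,1,3,5

step 1: output 0; order=[0]; indeg=(0,0,1,0,4,0,1,1,0)
step 2: output 1; order=[0,1]; indeg=(0,0,1,0,3,0,1,1,0)
step 3: output 3; order=[0,1,3]; indeg=(0,0,1,0,2,0,1,1,0)
step 4: output 5; order=[0,1,3,5]; indeg=(0,0,1,0,1,0,1,1,0)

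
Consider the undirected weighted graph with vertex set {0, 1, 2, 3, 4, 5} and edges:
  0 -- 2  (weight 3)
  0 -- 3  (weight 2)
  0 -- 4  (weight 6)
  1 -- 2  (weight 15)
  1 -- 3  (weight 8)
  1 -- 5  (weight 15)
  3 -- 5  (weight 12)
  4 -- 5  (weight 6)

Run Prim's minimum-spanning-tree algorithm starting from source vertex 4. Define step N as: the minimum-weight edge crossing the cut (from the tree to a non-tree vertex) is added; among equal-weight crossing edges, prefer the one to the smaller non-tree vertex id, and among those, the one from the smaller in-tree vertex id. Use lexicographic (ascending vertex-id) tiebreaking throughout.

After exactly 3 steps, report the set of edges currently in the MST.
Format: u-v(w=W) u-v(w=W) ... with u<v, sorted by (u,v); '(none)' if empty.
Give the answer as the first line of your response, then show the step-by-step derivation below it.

0-2(w=3) 0-3(w=2) 0-4(w=6)

step 1: add edge 0-4 (w=6); MST = {0-4(w=6)}
step 2: add edge 0-3 (w=2); MST = {0-3(w=2) 0-4(w=6)}
step 3: add edge 0-2 (w=3); MST = {0-2(w=3) 0-3(w=2) 0-4(w=6)}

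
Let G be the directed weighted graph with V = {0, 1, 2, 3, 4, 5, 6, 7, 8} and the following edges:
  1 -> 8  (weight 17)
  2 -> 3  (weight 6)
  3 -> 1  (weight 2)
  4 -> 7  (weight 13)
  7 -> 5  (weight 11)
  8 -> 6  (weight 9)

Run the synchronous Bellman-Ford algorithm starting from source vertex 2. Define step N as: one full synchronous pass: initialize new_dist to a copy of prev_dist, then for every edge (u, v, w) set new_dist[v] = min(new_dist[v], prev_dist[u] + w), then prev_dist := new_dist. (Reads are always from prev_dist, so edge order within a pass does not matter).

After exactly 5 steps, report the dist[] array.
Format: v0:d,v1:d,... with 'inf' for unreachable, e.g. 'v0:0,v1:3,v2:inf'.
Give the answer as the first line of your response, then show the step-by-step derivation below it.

v0:inf,v1:8,v2:0,v3:6,v4:inf,v5:inf,v6:34,v7:inf,v8:25

step 1: dist = v0:inf,v1:inf,v2:0,v3:6,v4:inf,v5:inf,v6:inf,v7:inf,v8:inf
step 2: dist = v0:inf,v1:8,v2:0,v3:6,v4:inf,v5:inf,v6:inf,v7:inf,v8:inf
step 3: dist = v0:inf,v1:8,v2:0,v3:6,v4:inf,v5:inf,v6:inf,v7:inf,v8:25
step 4: dist = v0:inf,v1:8,v2:0,v3:6,v4:inf,v5:inf,v6:34,v7:inf,v8:25
step 5: dist = v0:inf,v1:8,v2:0,v3:6,v4:inf,v5:inf,v6:34,v7:inf,v8:25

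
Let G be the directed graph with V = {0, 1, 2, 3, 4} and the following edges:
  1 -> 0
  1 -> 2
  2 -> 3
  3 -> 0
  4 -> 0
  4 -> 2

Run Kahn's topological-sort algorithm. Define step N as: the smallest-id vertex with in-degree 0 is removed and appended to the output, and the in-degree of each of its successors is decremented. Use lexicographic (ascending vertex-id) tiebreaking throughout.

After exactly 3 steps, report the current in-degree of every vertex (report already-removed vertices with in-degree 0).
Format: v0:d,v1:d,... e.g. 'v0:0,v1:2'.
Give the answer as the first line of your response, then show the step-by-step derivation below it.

v0:1,v1:0,v2:0,v3:0,v4:0

step 1: output 1; order=[1]; indeg=(2,0,1,1,0)
step 2: output 4; order=[1,4]; indeg=(1,0,0,1,0)
step 3: output 2; order=[1,4,2]; indeg=(1,0,0,0,0)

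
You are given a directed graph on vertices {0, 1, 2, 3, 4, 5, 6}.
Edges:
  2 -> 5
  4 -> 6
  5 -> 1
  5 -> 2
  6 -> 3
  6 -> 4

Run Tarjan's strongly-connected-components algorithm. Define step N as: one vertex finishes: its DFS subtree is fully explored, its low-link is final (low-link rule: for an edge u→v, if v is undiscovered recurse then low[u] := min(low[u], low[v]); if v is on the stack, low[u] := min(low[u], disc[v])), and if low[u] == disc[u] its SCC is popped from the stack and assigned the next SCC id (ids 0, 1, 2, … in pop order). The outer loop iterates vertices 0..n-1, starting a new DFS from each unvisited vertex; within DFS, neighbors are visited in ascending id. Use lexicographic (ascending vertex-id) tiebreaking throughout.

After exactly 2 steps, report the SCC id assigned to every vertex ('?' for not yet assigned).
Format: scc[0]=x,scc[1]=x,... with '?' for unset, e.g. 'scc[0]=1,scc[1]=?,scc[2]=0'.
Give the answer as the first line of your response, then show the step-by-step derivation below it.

scc[0]=0,scc[1]=1,scc[2]=?,scc[3]=?,scc[4]=?,scc[5]=?,scc[6]=?

step 1: low=(low[0]=0,low[1]=?,low[2]=?,low[3]=?,low[4]=?,low[5]=?,low[6]=?); scc=(scc[0]=0,scc[1]=?,scc[2]=?,scc[3]=?,scc[4]=?,scc[5]=?,scc[6]=?)
step 2: low=(low[0]=0,low[1]=1,low[2]=?,low[3]=?,low[4]=?,low[5]=?,low[6]=?); scc=(scc[0]=0,scc[1]=1,scc[2]=?,scc[3]=?,scc[4]=?,scc[5]=?,scc[6]=?)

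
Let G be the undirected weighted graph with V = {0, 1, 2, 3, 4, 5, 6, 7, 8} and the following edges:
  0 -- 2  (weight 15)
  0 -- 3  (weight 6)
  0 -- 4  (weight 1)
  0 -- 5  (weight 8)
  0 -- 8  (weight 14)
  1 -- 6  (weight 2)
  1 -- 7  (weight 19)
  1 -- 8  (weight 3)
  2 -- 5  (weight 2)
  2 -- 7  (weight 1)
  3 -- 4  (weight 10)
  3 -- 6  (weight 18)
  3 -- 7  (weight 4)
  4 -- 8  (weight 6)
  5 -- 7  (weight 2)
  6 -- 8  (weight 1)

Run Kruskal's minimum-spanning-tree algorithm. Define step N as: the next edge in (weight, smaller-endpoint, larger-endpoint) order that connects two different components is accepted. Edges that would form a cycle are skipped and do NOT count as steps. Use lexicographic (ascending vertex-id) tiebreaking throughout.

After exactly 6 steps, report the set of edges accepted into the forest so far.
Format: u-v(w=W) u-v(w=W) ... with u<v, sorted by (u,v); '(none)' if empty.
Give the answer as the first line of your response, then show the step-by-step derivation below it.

0-4(w=1) 1-6(w=2) 2-5(w=2) 2-7(w=1) 3-7(w=4) 6-8(w=1)

step 1: add edge 0-4 (w=1); MST = {0-4(w=1)}
step 2: add edge 2-7 (w=1); MST = {0-4(w=1) 2-7(w=1)}
step 3: add edge 6-8 (w=1); MST = {0-4(w=1) 2-7(w=1) 6-8(w=1)}
step 4: add edge 1-6 (w=2); MST = {0-4(w=1) 1-6(w=2) 2-7(w=1) 6-8(w=1)}
step 5: add edge 2-5 (w=2); MST = {0-4(w=1) 1-6(w=2) 2-5(w=2) 2-7(w=1) 6-8(w=1)}
step 6: add edge 3-7 (w=4); MST = {0-4(w=1) 1-6(w=2) 2-5(w=2) 2-7(w=1) 3-7(w=4) 6-8(w=1)}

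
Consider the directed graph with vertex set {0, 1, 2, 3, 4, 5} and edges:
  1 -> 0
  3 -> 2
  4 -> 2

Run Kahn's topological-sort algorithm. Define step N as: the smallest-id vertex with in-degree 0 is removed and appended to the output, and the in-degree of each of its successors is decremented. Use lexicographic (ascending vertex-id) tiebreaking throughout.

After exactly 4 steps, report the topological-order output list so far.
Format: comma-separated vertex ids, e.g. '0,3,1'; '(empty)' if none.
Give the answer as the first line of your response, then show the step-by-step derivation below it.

1,0,3,4

step 1: output 1; order=[1]; indeg=(0,0,2,0,0,0)
step 2: output 0; order=[1,0]; indeg=(0,0,2,0,0,0)
step 3: output 3; order=[1,0,3]; indeg=(0,0,1,0,0,0)
step 4: output 4; order=[1,0,3,4]; indeg=(0,0,0,0,0,0)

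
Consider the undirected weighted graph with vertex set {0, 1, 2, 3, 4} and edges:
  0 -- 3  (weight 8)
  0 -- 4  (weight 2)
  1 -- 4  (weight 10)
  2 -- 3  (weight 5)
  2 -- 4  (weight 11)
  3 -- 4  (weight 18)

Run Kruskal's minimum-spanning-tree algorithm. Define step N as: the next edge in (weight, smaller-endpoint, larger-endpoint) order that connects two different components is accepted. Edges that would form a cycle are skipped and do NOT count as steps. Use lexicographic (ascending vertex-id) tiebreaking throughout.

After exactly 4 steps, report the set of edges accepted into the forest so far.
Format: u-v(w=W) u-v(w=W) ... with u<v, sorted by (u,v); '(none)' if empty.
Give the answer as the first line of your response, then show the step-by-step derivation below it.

0-3(w=8) 0-4(w=2) 1-4(w=10) 2-3(w=5)

step 1: add edge 0-4 (w=2); MST = {0-4(w=2)}
step 2: add edge 2-3 (w=5); MST = {0-4(w=2) 2-3(w=5)}
step 3: add edge 0-3 (w=8); MST = {0-3(w=8) 0-4(w=2) 2-3(w=5)}
step 4: add edge 1-4 (w=10); MST = {0-3(w=8) 0-4(w=2) 1-4(w=10) 2-3(w=5)}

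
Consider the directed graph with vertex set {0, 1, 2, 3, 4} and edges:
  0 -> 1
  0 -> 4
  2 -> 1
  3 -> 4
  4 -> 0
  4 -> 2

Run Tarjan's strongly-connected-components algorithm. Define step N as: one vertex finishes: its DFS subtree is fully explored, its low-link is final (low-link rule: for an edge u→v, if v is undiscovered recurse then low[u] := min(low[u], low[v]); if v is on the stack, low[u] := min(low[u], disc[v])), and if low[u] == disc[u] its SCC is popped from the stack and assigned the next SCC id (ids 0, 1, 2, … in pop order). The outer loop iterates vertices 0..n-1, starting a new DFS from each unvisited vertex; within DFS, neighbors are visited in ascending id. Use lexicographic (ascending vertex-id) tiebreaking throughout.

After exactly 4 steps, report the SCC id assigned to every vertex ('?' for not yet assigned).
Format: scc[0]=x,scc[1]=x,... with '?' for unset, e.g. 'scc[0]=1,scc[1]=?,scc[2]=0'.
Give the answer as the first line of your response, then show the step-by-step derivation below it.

scc[0]=2,scc[1]=0,scc[2]=1,scc[3]=?,scc[4]=2

step 1: low=(low[0]=0,low[1]=1,low[2]=?,low[3]=?,low[4]=?); scc=(scc[0]=?,scc[1]=0,scc[2]=?,scc[3]=?,scc[4]=?)
step 2: low=(low[0]=0,low[1]=1,low[2]=3,low[3]=?,low[4]=0); scc=(scc[0]=?,scc[1]=0,scc[2]=1,scc[3]=?,scc[4]=?)
step 3: low=(low[0]=0,low[1]=1,low[2]=3,low[3]=?,low[4]=0); scc=(scc[0]=?,scc[1]=0,scc[2]=1,scc[3]=?,scc[4]=?)
step 4: low=(low[0]=0,low[1]=1,low[2]=3,low[3]=?,low[4]=0); scc=(scc[0]=2,scc[1]=0,scc[2]=1,scc[3]=?,scc[4]=2)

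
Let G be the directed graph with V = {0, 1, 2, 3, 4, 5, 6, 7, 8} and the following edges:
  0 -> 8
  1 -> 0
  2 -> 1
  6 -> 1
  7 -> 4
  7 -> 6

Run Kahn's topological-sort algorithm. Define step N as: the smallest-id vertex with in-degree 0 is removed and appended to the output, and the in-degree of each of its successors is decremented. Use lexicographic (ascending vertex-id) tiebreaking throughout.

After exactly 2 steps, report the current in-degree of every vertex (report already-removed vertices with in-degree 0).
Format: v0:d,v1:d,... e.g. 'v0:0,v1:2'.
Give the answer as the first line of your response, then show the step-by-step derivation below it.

v0:1,v1:1,v2:0,v3:0,v4:1,v5:0,v6:1,v7:0,v8:1

step 1: output 2; order=[2]; indeg=(1,1,0,0,1,0,1,0,1)
step 2: output 3; order=[2,3]; indeg=(1,1,0,0,1,0,1,0,1)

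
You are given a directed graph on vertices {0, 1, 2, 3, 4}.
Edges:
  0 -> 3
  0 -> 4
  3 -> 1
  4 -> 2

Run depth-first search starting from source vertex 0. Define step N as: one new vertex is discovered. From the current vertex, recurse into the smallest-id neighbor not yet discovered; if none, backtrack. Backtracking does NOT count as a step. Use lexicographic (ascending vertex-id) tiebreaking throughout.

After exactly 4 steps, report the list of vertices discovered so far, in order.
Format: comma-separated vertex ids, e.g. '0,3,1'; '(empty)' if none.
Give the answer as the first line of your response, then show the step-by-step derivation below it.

0,3,1,4

step 1: discover 0; path=0; order=0
step 2: discover 3; path=0>3; order=0,3
step 3: discover 1; path=0>3>1; order=0,3,1
step 4: discover 4; path=0>4; order=0,3,1,4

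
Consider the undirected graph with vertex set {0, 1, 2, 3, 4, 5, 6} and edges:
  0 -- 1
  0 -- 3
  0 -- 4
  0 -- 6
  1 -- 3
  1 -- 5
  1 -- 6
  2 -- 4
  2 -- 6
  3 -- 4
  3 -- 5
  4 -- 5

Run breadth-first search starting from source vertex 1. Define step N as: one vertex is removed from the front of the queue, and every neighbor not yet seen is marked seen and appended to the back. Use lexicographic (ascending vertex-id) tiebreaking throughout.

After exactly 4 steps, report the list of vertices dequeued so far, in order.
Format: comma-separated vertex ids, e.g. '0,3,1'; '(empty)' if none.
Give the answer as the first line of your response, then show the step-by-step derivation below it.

1,0,3,5

step 1: dequeue 1; queue=[0,3,5,6]; order=1
step 2: dequeue 0; queue=[3,5,6,4]; order=1,0
step 3: dequeue 3; queue=[5,6,4]; order=1,0,3
step 4: dequeue 5; queue=[6,4]; order=1,0,3,5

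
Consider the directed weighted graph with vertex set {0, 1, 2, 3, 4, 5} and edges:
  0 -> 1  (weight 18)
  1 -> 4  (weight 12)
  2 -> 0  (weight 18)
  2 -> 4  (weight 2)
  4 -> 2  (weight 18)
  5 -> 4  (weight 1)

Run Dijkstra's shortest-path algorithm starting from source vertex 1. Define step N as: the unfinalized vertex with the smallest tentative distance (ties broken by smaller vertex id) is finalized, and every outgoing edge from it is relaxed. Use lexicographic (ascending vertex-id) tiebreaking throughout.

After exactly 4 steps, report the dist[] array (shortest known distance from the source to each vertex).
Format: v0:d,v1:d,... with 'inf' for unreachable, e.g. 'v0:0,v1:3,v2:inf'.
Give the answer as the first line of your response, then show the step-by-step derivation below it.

v0:48,v1:0,v2:30,v3:inf,v4:12,v5:inf

step 1: dist = v0:inf,v1:0,v2:inf,v3:inf,v4:12,v5:inf
step 2: dist = v0:inf,v1:0,v2:30,v3:inf,v4:12,v5:inf
step 3: dist = v0:48,v1:0,v2:30,v3:inf,v4:12,v5:inf
step 4: dist = v0:48,v1:0,v2:30,v3:inf,v4:12,v5:inf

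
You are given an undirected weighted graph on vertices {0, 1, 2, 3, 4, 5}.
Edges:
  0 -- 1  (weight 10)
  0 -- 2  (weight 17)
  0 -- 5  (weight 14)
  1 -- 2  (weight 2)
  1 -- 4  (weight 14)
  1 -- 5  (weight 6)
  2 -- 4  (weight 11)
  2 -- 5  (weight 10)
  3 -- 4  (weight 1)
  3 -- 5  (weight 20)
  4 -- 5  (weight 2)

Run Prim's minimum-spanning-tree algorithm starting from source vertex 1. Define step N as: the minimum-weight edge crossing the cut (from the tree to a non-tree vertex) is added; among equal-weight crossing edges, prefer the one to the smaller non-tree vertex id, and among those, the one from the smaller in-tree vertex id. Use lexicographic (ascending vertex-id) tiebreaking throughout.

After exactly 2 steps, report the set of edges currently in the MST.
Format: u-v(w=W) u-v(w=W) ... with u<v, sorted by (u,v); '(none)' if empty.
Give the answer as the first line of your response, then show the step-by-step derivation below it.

1-2(w=2) 1-5(w=6)

step 1: add edge 1-2 (w=2); MST = {1-2(w=2)}
step 2: add edge 1-5 (w=6); MST = {1-2(w=2) 1-5(w=6)}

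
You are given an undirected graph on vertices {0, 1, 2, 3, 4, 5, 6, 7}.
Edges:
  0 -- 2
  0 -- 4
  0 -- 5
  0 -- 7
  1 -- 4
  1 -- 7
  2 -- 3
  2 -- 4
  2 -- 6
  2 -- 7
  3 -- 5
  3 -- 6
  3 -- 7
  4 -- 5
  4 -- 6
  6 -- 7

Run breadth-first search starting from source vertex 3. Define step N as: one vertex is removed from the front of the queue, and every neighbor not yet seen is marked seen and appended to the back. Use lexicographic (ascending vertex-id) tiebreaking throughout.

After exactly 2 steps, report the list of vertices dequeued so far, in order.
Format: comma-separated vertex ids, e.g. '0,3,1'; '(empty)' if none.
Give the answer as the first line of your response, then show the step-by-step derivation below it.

3,2

step 1: dequeue 3; queue=[2,5,6,7]; order=3
step 2: dequeue 2; queue=[5,6,7,0,4]; order=3,2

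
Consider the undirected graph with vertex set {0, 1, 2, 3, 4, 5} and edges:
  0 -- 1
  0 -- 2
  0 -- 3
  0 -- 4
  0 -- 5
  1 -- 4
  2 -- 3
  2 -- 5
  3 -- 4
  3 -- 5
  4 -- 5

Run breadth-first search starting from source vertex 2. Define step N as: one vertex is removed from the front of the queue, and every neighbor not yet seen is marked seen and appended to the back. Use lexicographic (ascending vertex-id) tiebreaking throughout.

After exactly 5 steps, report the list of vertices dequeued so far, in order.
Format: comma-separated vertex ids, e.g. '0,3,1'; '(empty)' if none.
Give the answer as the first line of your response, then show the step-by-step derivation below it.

2,0,3,5,1

step 1: dequeue 2; queue=[0,3,5]; order=2
step 2: dequeue 0; queue=[3,5,1,4]; order=2,0
step 3: dequeue 3; queue=[5,1,4]; order=2,0,3
step 4: dequeue 5; queue=[1,4]; order=2,0,3,5
step 5: dequeue 1; queue=[4]; order=2,0,3,5,1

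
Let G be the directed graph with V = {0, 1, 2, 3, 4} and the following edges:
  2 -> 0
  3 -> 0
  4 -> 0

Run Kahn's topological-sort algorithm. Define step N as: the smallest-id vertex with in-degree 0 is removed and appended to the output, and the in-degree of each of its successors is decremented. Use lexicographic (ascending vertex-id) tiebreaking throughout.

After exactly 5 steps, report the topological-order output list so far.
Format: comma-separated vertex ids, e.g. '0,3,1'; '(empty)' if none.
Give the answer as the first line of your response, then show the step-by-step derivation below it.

1,2,3,4,0

step 1: output 1; order=[1]; indeg=(3,0,0,0,0)
step 2: output 2; order=[1,2]; indeg=(2,0,0,0,0)
step 3: output 3; order=[1,2,3]; indeg=(1,0,0,0,0)
step 4: output 4; order=[1,2,3,4]; indeg=(0,0,0,0,0)
step 5: output 0; order=[1,2,3,4,0]; indeg=(0,0,0,0,0)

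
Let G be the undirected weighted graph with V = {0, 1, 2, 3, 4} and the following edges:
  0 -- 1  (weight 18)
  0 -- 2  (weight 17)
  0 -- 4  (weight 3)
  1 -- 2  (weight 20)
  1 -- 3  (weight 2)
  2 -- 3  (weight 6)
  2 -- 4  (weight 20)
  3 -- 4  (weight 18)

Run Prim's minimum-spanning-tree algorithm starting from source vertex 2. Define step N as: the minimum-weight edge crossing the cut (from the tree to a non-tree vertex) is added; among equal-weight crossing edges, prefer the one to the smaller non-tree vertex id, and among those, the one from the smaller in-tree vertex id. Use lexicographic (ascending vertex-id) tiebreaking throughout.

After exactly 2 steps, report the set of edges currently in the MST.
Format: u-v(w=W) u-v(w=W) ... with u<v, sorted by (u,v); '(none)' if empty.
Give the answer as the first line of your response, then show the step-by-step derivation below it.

1-3(w=2) 2-3(w=6)

step 1: add edge 2-3 (w=6); MST = {2-3(w=6)}
step 2: add edge 1-3 (w=2); MST = {1-3(w=2) 2-3(w=6)}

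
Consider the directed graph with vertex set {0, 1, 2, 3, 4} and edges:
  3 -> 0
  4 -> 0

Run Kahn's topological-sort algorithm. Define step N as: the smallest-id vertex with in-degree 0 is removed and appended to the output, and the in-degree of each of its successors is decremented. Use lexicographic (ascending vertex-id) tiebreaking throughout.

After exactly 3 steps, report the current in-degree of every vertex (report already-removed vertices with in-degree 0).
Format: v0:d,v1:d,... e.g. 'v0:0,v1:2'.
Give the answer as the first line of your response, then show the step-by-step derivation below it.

v0:1,v1:0,v2:0,v3:0,v4:0

step 1: output 1; order=[1]; indeg=(2,0,0,0,0)
step 2: output 2; order=[1,2]; indeg=(2,0,0,0,0)
step 3: output 3; order=[1,2,3]; indeg=(1,0,0,0,0)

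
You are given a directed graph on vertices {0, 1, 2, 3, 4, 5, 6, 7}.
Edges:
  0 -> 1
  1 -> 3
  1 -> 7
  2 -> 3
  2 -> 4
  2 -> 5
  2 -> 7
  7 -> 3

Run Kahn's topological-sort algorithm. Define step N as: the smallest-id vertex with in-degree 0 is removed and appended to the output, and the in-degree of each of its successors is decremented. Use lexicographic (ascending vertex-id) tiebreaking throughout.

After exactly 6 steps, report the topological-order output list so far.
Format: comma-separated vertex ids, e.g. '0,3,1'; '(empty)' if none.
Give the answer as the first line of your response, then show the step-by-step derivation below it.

0,1,2,4,5,6

step 1: output 0; order=[0]; indeg=(0,0,0,3,1,1,0,2)
step 2: output 1; order=[0,1]; indeg=(0,0,0,2,1,1,0,1)
step 3: output 2; order=[0,1,2]; indeg=(0,0,0,1,0,0,0,0)
step 4: output 4; order=[0,1,2,4]; indeg=(0,0,0,1,0,0,0,0)
step 5: output 5; order=[0,1,2,4,5]; indeg=(0,0,0,1,0,0,0,0)
step 6: output 6; order=[0,1,2,4,5,6]; indeg=(0,0,0,1,0,0,0,0)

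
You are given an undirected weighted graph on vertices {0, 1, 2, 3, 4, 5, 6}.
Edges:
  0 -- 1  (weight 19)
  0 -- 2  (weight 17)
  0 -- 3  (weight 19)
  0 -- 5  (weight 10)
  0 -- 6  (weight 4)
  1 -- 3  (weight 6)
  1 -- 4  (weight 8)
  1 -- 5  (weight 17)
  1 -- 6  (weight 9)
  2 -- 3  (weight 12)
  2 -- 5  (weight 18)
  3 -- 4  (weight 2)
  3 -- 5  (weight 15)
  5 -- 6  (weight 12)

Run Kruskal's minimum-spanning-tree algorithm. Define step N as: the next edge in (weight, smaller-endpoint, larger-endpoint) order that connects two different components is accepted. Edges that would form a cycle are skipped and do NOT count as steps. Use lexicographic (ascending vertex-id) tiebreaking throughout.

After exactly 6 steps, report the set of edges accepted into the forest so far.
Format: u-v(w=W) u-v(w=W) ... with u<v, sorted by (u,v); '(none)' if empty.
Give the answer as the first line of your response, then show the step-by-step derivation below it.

0-5(w=10) 0-6(w=4) 1-3(w=6) 1-6(w=9) 2-3(w=12) 3-4(w=2)

step 1: add edge 3-4 (w=2); MST = {3-4(w=2)}
step 2: add edge 0-6 (w=4); MST = {0-6(w=4) 3-4(w=2)}
step 3: add edge 1-3 (w=6); MST = {0-6(w=4) 1-3(w=6) 3-4(w=2)}
step 4: add edge 1-6 (w=9); MST = {0-6(w=4) 1-3(w=6) 1-6(w=9) 3-4(w=2)}
step 5: add edge 0-5 (w=10); MST = {0-5(w=10) 0-6(w=4) 1-3(w=6) 1-6(w=9) 3-4(w=2)}
step 6: add edge 2-3 (w=12); MST = {0-5(w=10) 0-6(w=4) 1-3(w=6) 1-6(w=9) 2-3(w=12) 3-4(w=2)}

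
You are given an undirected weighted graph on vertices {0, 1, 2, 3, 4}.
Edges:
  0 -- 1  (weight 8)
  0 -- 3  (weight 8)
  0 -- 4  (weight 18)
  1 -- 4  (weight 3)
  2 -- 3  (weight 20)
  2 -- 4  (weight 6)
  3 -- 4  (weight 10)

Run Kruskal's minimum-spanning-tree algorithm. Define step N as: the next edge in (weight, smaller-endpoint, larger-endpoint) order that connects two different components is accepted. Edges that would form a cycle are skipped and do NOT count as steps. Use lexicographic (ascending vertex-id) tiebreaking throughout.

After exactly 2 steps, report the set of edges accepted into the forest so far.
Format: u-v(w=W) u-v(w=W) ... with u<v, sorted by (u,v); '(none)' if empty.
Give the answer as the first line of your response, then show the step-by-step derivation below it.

1-4(w=3) 2-4(w=6)

step 1: add edge 1-4 (w=3); MST = {1-4(w=3)}
step 2: add edge 2-4 (w=6); MST = {1-4(w=3) 2-4(w=6)}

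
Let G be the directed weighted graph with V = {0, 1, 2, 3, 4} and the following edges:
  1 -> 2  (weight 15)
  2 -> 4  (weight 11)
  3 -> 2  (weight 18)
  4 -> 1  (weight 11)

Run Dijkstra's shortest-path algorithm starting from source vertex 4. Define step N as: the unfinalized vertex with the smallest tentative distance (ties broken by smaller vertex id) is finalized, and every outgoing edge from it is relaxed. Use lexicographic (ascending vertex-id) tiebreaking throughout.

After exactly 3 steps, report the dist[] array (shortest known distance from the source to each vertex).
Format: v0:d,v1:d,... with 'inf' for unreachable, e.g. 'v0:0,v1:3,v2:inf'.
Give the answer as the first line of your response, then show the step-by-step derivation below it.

v0:inf,v1:11,v2:26,v3:inf,v4:0

step 1: dist = v0:inf,v1:11,v2:inf,v3:inf,v4:0
step 2: dist = v0:inf,v1:11,v2:26,v3:inf,v4:0
step 3: dist = v0:inf,v1:11,v2:26,v3:inf,v4:0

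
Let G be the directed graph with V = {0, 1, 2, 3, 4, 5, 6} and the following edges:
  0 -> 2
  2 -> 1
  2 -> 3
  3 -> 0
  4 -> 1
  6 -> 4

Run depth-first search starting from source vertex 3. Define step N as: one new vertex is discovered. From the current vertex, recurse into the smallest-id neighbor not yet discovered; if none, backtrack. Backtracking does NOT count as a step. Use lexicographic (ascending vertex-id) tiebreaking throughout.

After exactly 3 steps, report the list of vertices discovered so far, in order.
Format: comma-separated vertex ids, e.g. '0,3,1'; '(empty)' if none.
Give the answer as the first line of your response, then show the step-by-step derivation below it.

3,0,2

step 1: discover 3; path=3; order=3
step 2: discover 0; path=3>0; order=3,0
step 3: discover 2; path=3>0>2; order=3,0,2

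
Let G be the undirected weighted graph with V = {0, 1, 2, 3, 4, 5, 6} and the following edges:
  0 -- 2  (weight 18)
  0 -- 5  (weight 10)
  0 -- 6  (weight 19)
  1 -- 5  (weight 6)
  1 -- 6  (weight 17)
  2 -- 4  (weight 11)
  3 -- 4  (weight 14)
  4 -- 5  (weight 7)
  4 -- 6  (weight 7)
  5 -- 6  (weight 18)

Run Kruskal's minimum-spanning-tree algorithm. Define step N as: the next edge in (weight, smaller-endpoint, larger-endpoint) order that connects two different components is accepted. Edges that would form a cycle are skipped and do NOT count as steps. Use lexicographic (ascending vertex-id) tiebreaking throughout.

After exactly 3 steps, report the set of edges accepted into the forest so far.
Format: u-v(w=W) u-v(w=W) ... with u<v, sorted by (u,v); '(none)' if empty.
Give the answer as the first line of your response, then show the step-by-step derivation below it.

1-5(w=6) 4-5(w=7) 4-6(w=7)

step 1: add edge 1-5 (w=6); MST = {1-5(w=6)}
step 2: add edge 4-5 (w=7); MST = {1-5(w=6) 4-5(w=7)}
step 3: add edge 4-6 (w=7); MST = {1-5(w=6) 4-5(w=7) 4-6(w=7)}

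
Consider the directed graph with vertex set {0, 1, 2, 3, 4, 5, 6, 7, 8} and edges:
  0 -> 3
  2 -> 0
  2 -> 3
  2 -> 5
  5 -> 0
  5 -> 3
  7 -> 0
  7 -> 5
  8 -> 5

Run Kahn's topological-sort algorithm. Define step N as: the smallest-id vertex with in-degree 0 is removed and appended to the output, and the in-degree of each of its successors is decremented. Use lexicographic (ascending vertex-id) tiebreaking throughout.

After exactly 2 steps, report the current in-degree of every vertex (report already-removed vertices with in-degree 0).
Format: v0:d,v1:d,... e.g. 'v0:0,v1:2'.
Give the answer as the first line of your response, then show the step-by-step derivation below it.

v0:2,v1:0,v2:0,v3:2,v4:0,v5:2,v6:0,v7:0,v8:0

step 1: output 1; order=[1]; indeg=(3,0,0,3,0,3,0,0,0)
step 2: output 2; order=[1,2]; indeg=(2,0,0,2,0,2,0,0,0)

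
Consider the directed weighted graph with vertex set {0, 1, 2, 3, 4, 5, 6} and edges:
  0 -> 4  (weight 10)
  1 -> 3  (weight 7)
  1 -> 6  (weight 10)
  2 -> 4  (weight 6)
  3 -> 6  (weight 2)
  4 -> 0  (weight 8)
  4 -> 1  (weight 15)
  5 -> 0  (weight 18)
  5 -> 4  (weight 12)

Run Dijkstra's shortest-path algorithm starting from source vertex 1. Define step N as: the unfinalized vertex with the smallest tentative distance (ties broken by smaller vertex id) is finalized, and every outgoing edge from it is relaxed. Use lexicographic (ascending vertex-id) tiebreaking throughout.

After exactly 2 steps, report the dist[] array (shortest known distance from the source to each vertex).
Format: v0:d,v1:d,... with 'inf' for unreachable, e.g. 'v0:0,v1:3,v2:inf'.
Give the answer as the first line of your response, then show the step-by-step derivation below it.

v0:inf,v1:0,v2:inf,v3:7,v4:inf,v5:inf,v6:9

step 1: dist = v0:inf,v1:0,v2:inf,v3:7,v4:inf,v5:inf,v6:10
step 2: dist = v0:inf,v1:0,v2:inf,v3:7,v4:inf,v5:inf,v6:9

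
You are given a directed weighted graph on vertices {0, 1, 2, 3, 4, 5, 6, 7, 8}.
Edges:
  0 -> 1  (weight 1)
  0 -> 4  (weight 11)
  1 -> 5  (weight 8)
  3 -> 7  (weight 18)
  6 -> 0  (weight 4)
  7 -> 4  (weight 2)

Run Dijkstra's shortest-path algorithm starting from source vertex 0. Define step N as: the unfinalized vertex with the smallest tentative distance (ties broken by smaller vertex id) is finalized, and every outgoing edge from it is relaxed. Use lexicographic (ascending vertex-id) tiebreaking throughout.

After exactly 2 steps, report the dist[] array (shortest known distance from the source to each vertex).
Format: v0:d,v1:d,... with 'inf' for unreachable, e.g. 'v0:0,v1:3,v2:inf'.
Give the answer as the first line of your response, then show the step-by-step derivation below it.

v0:0,v1:1,v2:inf,v3:inf,v4:11,v5:9,v6:inf,v7:inf,v8:inf

step 1: dist = v0:0,v1:1,v2:inf,v3:inf,v4:11,v5:inf,v6:inf,v7:inf,v8:inf
step 2: dist = v0:0,v1:1,v2:inf,v3:inf,v4:11,v5:9,v6:inf,v7:inf,v8:inf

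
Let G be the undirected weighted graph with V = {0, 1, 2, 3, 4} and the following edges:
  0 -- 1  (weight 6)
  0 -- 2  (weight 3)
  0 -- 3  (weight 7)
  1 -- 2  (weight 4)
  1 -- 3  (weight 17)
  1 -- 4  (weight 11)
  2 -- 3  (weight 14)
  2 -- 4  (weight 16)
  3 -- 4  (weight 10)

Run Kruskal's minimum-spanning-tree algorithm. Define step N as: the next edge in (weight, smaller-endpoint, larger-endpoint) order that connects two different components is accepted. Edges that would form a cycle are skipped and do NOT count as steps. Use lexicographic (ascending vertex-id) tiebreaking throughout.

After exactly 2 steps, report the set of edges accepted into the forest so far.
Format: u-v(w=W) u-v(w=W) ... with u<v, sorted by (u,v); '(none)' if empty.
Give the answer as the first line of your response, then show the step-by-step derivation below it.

0-2(w=3) 1-2(w=4)

step 1: add edge 0-2 (w=3); MST = {0-2(w=3)}
step 2: add edge 1-2 (w=4); MST = {0-2(w=3) 1-2(w=4)}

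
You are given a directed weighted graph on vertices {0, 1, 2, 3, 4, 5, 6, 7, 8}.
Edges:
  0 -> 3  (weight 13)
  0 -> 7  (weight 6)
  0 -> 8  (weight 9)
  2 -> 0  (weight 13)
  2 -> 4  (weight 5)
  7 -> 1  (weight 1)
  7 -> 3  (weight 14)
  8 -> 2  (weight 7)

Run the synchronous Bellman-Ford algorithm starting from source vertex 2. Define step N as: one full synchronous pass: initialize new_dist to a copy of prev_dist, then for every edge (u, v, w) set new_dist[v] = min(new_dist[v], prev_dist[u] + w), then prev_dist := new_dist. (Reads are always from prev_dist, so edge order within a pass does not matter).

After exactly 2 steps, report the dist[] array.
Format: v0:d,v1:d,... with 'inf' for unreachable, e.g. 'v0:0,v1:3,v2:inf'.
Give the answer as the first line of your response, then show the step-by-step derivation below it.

v0:13,v1:inf,v2:0,v3:26,v4:5,v5:inf,v6:inf,v7:19,v8:22

step 1: dist = v0:13,v1:inf,v2:0,v3:inf,v4:5,v5:inf,v6:inf,v7:inf,v8:inf
step 2: dist = v0:13,v1:inf,v2:0,v3:26,v4:5,v5:inf,v6:inf,v7:19,v8:22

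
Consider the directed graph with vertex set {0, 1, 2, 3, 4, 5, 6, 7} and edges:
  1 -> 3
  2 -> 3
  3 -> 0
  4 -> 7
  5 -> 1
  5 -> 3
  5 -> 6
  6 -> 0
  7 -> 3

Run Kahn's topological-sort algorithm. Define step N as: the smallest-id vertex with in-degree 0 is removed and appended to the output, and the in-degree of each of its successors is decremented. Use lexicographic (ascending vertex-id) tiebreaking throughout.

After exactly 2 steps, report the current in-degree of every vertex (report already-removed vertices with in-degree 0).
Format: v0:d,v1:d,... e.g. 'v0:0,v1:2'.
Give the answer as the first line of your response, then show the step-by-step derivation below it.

v0:2,v1:1,v2:0,v3:3,v4:0,v5:0,v6:1,v7:0

step 1: output 2; order=[2]; indeg=(2,1,0,3,0,0,1,1)
step 2: output 4; order=[2,4]; indeg=(2,1,0,3,0,0,1,0)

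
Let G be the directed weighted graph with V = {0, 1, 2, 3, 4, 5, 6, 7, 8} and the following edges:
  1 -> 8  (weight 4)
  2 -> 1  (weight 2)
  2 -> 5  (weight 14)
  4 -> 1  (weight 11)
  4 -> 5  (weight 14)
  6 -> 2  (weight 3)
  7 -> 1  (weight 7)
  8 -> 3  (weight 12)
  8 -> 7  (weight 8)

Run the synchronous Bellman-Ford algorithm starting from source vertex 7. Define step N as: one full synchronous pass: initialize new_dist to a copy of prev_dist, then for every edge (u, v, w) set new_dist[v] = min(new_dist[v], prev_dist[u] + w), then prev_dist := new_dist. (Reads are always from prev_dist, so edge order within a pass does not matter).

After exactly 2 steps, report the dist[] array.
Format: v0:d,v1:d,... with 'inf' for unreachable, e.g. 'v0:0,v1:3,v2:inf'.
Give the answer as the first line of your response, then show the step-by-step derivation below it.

v0:inf,v1:7,v2:inf,v3:inf,v4:inf,v5:inf,v6:inf,v7:0,v8:11

step 1: dist = v0:inf,v1:7,v2:inf,v3:inf,v4:inf,v5:inf,v6:inf,v7:0,v8:inf
step 2: dist = v0:inf,v1:7,v2:inf,v3:inf,v4:inf,v5:inf,v6:inf,v7:0,v8:11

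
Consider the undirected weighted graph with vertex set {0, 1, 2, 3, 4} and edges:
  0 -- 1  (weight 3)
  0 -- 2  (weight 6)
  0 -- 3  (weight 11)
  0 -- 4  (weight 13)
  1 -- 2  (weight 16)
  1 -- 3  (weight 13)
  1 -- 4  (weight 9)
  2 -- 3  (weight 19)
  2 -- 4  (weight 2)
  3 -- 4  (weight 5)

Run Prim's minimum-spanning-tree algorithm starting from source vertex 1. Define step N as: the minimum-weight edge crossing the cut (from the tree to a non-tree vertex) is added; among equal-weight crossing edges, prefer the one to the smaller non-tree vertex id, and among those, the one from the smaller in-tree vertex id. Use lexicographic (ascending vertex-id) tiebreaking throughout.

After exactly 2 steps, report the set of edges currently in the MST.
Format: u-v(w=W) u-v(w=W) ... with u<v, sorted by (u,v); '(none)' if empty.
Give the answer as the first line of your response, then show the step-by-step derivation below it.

0-1(w=3) 0-2(w=6)

step 1: add edge 0-1 (w=3); MST = {0-1(w=3)}
step 2: add edge 0-2 (w=6); MST = {0-1(w=3) 0-2(w=6)}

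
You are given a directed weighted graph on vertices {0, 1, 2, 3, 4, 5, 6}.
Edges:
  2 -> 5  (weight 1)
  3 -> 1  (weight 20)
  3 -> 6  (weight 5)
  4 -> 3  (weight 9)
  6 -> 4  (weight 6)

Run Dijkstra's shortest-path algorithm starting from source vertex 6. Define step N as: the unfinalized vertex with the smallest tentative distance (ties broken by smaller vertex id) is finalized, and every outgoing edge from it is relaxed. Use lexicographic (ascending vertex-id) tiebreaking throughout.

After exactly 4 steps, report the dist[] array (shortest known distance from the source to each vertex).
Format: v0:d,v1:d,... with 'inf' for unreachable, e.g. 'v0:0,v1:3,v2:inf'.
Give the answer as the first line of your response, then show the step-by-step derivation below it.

v0:inf,v1:35,v2:inf,v3:15,v4:6,v5:inf,v6:0

step 1: dist = v0:inf,v1:inf,v2:inf,v3:inf,v4:6,v5:inf,v6:0
step 2: dist = v0:inf,v1:inf,v2:inf,v3:15,v4:6,v5:inf,v6:0
step 3: dist = v0:inf,v1:35,v2:inf,v3:15,v4:6,v5:inf,v6:0
step 4: dist = v0:inf,v1:35,v2:inf,v3:15,v4:6,v5:inf,v6:0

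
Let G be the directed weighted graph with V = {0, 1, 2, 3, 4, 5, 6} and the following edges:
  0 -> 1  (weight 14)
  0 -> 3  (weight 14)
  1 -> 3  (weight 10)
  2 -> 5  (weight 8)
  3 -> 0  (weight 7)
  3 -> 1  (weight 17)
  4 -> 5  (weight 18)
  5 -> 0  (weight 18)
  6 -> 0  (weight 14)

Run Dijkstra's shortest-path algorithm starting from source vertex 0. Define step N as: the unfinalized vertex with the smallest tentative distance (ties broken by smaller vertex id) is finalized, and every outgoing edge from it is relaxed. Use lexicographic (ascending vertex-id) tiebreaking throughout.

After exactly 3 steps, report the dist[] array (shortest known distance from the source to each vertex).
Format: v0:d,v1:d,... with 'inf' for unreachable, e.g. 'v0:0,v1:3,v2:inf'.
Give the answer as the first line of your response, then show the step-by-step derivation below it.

v0:0,v1:14,v2:inf,v3:14,v4:inf,v5:inf,v6:inf

step 1: dist = v0:0,v1:14,v2:inf,v3:14,v4:inf,v5:inf,v6:inf
step 2: dist = v0:0,v1:14,v2:inf,v3:14,v4:inf,v5:inf,v6:inf
step 3: dist = v0:0,v1:14,v2:inf,v3:14,v4:inf,v5:inf,v6:inf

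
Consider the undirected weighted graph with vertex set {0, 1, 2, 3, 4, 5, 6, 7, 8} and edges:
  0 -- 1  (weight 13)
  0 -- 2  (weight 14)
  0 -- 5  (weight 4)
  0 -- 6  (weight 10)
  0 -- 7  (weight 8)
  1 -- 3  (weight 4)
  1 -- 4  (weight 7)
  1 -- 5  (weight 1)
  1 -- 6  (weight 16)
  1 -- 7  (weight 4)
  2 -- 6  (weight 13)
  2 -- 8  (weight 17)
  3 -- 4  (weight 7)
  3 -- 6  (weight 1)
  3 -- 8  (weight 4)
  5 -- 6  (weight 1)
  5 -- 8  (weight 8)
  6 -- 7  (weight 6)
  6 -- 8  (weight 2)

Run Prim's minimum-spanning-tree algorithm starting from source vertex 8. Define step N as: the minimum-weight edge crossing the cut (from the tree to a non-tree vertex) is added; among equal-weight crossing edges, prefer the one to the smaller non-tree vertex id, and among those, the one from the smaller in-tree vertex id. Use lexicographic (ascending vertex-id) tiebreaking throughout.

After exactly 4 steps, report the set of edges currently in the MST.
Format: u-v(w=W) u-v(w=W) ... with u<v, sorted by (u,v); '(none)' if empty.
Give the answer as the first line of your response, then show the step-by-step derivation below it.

1-5(w=1) 3-6(w=1) 5-6(w=1) 6-8(w=2)

step 1: add edge 6-8 (w=2); MST = {6-8(w=2)}
step 2: add edge 3-6 (w=1); MST = {3-6(w=1) 6-8(w=2)}
step 3: add edge 5-6 (w=1); MST = {3-6(w=1) 5-6(w=1) 6-8(w=2)}
step 4: add edge 1-5 (w=1); MST = {1-5(w=1) 3-6(w=1) 5-6(w=1) 6-8(w=2)}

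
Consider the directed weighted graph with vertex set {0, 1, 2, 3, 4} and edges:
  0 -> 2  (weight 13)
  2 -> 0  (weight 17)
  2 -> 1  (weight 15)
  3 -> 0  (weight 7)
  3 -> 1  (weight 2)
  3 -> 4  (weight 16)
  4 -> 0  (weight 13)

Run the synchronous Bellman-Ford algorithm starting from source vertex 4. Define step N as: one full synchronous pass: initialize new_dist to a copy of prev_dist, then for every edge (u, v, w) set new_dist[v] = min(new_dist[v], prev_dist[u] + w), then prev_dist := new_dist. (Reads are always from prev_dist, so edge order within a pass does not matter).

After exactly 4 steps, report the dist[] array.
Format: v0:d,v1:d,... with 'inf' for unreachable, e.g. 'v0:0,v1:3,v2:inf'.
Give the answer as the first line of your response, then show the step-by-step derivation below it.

v0:13,v1:41,v2:26,v3:inf,v4:0

step 1: dist = v0:13,v1:inf,v2:inf,v3:inf,v4:0
step 2: dist = v0:13,v1:inf,v2:26,v3:inf,v4:0
step 3: dist = v0:13,v1:41,v2:26,v3:inf,v4:0
step 4: dist = v0:13,v1:41,v2:26,v3:inf,v4:0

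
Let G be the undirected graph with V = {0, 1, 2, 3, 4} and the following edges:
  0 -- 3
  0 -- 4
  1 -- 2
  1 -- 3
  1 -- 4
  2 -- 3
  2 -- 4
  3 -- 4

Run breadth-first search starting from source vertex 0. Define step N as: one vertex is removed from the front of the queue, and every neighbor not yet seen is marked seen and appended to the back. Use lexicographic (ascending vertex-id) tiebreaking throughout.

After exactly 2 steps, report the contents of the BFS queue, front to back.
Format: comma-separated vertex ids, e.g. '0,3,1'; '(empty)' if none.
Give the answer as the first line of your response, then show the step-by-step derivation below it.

4,1,2

step 1: dequeue 0; queue=[3,4]; order=0
step 2: dequeue 3; queue=[4,1,2]; order=0,3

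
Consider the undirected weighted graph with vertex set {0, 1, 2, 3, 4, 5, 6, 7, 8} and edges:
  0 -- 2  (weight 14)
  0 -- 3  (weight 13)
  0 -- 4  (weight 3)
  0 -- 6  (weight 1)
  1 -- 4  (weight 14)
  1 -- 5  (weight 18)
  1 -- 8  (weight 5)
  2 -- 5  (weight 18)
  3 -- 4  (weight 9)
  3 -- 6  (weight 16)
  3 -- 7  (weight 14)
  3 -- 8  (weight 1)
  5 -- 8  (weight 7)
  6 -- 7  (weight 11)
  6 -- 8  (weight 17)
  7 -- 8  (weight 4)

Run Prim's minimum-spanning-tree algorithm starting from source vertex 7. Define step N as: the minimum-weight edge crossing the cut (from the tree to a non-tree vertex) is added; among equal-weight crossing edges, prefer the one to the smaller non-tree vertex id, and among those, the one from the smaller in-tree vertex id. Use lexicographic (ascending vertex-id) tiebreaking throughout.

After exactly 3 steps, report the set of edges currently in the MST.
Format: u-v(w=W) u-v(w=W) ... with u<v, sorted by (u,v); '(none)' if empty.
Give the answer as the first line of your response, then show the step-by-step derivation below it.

1-8(w=5) 3-8(w=1) 7-8(w=4)

step 1: add edge 7-8 (w=4); MST = {7-8(w=4)}
step 2: add edge 3-8 (w=1); MST = {3-8(w=1) 7-8(w=4)}
step 3: add edge 1-8 (w=5); MST = {1-8(w=5) 3-8(w=1) 7-8(w=4)}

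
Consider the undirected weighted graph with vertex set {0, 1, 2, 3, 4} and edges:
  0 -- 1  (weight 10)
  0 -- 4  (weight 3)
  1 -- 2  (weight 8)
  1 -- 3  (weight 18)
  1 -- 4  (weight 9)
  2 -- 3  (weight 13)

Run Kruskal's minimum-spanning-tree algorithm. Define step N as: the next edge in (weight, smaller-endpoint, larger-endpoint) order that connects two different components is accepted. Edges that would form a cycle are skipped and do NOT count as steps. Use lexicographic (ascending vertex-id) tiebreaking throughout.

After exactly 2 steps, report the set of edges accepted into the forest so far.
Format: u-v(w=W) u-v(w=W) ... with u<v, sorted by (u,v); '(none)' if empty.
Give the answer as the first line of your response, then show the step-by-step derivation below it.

0-4(w=3) 1-2(w=8)

step 1: add edge 0-4 (w=3); MST = {0-4(w=3)}
step 2: add edge 1-2 (w=8); MST = {0-4(w=3) 1-2(w=8)}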